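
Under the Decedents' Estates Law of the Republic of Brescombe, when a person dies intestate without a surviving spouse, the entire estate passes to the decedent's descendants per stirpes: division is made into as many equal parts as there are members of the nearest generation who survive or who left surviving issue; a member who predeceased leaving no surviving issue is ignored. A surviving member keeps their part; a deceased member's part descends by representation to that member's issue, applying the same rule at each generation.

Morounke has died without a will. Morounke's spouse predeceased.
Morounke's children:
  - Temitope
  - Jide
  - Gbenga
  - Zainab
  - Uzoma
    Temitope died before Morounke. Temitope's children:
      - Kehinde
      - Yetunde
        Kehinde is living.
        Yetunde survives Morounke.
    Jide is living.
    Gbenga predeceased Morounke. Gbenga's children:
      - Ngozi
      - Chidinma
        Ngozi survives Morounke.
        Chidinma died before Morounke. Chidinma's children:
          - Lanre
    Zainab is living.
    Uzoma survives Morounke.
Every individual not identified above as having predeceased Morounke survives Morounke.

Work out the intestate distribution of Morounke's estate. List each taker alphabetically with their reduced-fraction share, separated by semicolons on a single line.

Jide 1/5; Kehinde 1/10; Lanre 1/10; Ngozi 1/10; Uzoma 1/5; Yetunde 1/10; Zainab 1/5

There is no surviving spouse, so the entire estate passes to Morounke's descendants per stirpes.
The estate is divided into 5 equal shares of 1/5 among Temitope, Jide, Gbenga, Zainab, Uzoma.
Temitope predeceased; the 1/5 allotted to Temitope's branch passes to Temitope's issue by representation.
The 1/5 is divided into 2 equal shares of 1/10 among Kehinde, Yetunde.
Kehinde is living and takes 1/10.
Yetunde is living and takes 1/10.
Jide is living and takes 1/5.
Gbenga predeceased; the 1/5 allotted to Gbenga's branch passes to Gbenga's issue by representation.
The 1/5 is divided into 2 equal shares of 1/10 among Ngozi, Chidinma.
Ngozi is living and takes 1/10.
Chidinma predeceased; the 1/10 allotted to Chidinma's branch passes to Chidinma's issue by representation.
Lanre is the sole taker at this level and receives the full 1/10.
Zainab is living and takes 1/5.
Uzoma is living and takes 1/5.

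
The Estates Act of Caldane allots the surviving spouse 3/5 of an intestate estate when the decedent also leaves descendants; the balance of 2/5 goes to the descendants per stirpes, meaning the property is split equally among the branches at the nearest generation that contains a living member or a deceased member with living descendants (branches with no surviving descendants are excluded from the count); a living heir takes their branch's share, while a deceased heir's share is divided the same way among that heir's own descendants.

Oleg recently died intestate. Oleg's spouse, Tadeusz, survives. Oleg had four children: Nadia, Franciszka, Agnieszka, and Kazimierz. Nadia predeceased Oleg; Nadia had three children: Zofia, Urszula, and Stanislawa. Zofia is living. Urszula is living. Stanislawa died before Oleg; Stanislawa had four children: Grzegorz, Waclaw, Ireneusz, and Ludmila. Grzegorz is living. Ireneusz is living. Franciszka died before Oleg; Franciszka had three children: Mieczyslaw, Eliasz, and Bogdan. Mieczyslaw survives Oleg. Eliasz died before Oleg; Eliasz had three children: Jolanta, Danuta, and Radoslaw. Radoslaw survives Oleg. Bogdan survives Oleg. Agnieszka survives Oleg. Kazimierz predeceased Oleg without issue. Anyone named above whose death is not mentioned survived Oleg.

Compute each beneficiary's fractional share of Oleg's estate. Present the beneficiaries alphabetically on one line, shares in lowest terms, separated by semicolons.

Tadeusz, as surviving spouse, takes 3/5.
The remaining 2/5 passes to Oleg's descendants per stirpes.
Kazimierz left no surviving issue, so that branch lapses and is disregarded.
The 2/5 is divided into 3 equal shares of 2/15 among Nadia, Franciszka, Agnieszka.
Nadia predeceased; the 2/15 allotted to Nadia's branch passes to Nadia's issue by representation.
The 2/15 is divided into 3 equal shares of 2/45 among Zofia, Urszula, Stanislawa.
Zofia is living and takes 2/45.
Urszula is living and takes 2/45.
Stanislawa predeceased; the 2/45 allotted to Stanislawa's branch passes to Stanislawa's issue by representation.
The 2/45 is divided into 4 equal shares of 1/90 among Grzegorz, Waclaw, Ireneusz, Ludmila.
Grzegorz is living and takes 1/90.
Waclaw is living and takes 1/90.
Ireneusz is living and takes 1/90.
Ludmila is living and takes 1/90.
Franciszka predeceased; the 2/15 allotted to Franciszka's branch passes to Franciszka's issue by representation.
The 2/15 is divided into 3 equal shares of 2/45 among Mieczyslaw, Eliasz, Bogdan.
Mieczyslaw is living and takes 2/45.
Eliasz predeceased; the 2/45 allotted to Eliasz's branch passes to Eliasz's issue by representation.
The 2/45 is divided into 3 equal shares of 2/135 among Jolanta, Danuta, Radoslaw.
Jolanta is living and takes 2/135.
Danuta is living and takes 2/135.
Radoslaw is living and takes 2/135.
Bogdan is living and takes 2/45.
Agnieszka is living and takes 2/15.

Agnieszka 2/15; Bogdan 2/45; Danuta 2/135; Grzegorz 1/90; Ireneusz 1/90; Jolanta 2/135; Ludmila 1/90; Mieczyslaw 2/45; Radoslaw 2/135; Tadeusz 3/5; Urszula 2/45; Waclaw 1/90; Zofia 2/45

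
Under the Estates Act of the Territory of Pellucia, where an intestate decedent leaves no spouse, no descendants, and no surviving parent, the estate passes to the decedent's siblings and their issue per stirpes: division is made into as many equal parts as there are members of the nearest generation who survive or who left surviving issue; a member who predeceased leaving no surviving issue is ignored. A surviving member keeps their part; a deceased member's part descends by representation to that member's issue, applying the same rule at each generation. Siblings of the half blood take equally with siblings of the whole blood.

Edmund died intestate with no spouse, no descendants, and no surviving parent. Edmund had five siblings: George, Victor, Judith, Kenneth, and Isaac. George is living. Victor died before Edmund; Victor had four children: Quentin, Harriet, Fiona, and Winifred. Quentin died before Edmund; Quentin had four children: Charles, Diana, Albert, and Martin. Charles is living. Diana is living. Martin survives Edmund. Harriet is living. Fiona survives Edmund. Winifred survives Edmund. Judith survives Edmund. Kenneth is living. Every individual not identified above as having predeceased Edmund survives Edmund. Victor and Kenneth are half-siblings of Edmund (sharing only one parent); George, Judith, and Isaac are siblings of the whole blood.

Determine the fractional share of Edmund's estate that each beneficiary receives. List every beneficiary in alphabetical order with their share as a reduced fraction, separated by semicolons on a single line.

Albert 1/80; Charles 1/80; Diana 1/80; Fiona 1/20; George 1/5; Harriet 1/20; Isaac 1/5; Judith 1/5; Kenneth 1/5; Martin 1/80; Winifred 1/20

No spouse, descendants, or parent survives, so the estate passes to Edmund's siblings per stirpes.
Half-blood and whole-blood siblings take equally under the stated rule.
The estate is divided into 5 equal shares of 1/5 among George, Victor, Judith, Kenneth, Isaac.
George is living and takes 1/5.
Victor predeceased; the 1/5 allotted to Victor's branch passes to Victor's issue by representation.
The 1/5 is divided into 4 equal shares of 1/20 among Quentin, Harriet, Fiona, Winifred.
Quentin predeceased; the 1/20 allotted to Quentin's branch passes to Quentin's issue by representation.
The 1/20 is divided into 4 equal shares of 1/80 among Charles, Diana, Albert, Martin.
Charles is living and takes 1/80.
Diana is living and takes 1/80.
Albert is living and takes 1/80.
Martin is living and takes 1/80.
Harriet is living and takes 1/20.
Fiona is living and takes 1/20.
Winifred is living and takes 1/20.
Judith is living and takes 1/5.
Kenneth is living and takes 1/5.
Isaac is living and takes 1/5.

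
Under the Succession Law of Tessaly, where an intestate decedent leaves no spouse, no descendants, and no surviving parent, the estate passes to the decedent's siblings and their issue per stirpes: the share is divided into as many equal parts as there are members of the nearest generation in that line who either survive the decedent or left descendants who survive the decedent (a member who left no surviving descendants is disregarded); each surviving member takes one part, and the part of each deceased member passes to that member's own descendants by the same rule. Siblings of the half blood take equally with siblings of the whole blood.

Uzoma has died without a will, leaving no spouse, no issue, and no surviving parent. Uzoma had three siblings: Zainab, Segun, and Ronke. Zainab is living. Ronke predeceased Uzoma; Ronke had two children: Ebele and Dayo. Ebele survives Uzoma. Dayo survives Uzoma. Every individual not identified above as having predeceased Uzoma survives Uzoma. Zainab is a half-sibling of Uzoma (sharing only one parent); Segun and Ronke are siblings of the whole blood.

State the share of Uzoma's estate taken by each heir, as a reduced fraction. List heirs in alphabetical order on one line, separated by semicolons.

No spouse, descendants, or parent survives, so the estate passes to Uzoma's siblings per stirpes.
Half-blood and whole-blood siblings take equally under the stated rule.
The estate is divided into 3 equal shares of 1/3 among Zainab, Segun, Ronke.
Zainab is living and takes 1/3.
Segun is living and takes 1/3.
Ronke predeceased; the 1/3 allotted to Ronke's branch passes to Ronke's issue by representation.
The 1/3 is divided into 2 equal shares of 1/6 among Ebele, Dayo.
Ebele is living and takes 1/6.
Dayo is living and takes 1/6.

Dayo 1/6; Ebele 1/6; Segun 1/3; Zainab 1/3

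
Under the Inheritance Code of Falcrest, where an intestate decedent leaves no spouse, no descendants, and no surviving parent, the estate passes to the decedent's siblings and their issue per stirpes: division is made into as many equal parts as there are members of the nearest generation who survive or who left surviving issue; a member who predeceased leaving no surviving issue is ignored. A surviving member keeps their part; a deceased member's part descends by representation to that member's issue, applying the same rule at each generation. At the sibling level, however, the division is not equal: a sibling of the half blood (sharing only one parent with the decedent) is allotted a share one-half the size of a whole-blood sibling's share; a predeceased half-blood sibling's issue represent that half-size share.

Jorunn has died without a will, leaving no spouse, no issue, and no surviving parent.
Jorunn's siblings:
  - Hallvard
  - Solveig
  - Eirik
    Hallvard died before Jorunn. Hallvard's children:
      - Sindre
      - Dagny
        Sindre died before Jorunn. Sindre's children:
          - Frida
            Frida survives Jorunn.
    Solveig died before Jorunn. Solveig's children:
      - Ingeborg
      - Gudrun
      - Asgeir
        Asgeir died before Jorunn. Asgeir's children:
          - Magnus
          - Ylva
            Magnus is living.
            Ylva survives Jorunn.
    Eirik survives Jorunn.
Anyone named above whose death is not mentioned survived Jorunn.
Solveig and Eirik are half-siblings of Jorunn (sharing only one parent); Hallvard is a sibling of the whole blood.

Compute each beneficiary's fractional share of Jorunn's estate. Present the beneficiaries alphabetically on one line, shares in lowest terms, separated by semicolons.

Dagny 1/4; Eirik 1/4; Frida 1/4; Gudrun 1/12; Ingeborg 1/12; Magnus 1/24; Ylva 1/24

No spouse, descendants, or parent survives, so the estate passes to Jorunn's siblings per stirpes.
Half-blood siblings count for one-half the weight of whole-blood siblings at the initial division.
Dividing 1 in proportion to weights (total weight 2): Hallvard (weight 1) → 1/2; Solveig (weight 1/2) → 1/4; Eirik (weight 1/2) → 1/4.
Hallvard predeceased; the 1/2 allotted to Hallvard's branch passes to Hallvard's issue by representation.
The 1/2 is divided into 2 equal shares of 1/4 among Sindre, Dagny.
Sindre predeceased; the 1/4 allotted to Sindre's branch passes to Sindre's issue by representation.
Frida is the sole taker at this level and receives the full 1/4.
Dagny is living and takes 1/4.
Solveig predeceased; the 1/4 allotted to Solveig's branch passes to Solveig's issue by representation.
The 1/4 is divided into 3 equal shares of 1/12 among Ingeborg, Gudrun, Asgeir.
Ingeborg is living and takes 1/12.
Gudrun is living and takes 1/12.
Asgeir predeceased; the 1/12 allotted to Asgeir's branch passes to Asgeir's issue by representation.
The 1/12 is divided into 2 equal shares of 1/24 among Magnus, Ylva.
Magnus is living and takes 1/24.
Ylva is living and takes 1/24.
Eirik is living and takes 1/4.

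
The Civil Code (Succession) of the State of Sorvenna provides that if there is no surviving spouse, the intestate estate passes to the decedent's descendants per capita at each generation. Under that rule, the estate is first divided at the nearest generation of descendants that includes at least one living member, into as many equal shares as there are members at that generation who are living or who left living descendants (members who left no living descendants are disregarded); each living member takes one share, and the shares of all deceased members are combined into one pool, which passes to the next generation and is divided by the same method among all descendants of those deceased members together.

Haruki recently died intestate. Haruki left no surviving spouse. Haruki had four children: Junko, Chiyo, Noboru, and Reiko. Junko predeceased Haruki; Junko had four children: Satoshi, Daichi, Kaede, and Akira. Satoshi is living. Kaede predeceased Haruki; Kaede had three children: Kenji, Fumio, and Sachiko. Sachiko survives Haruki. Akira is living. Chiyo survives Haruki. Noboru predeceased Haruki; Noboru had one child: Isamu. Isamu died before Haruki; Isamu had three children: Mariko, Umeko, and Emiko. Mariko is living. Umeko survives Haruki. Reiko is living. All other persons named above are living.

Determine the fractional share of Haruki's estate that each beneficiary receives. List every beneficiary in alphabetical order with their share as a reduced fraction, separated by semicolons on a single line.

There is no surviving spouse, so the entire estate passes to Haruki's descendants per capita at each generation.
At generation 1 (Junko, Chiyo, Noboru, Reiko) there are 4 shares of (1)/4 = 1/4 each.
Living: Chiyo and Reiko — each takes 1/4.
Deceased: Junko and Noboru. Their combined 1/2 is pooled and carried to generation 2.
At generation 2 (Satoshi, Daichi, Kaede, Akira, Isamu) there are 5 shares of (1/2)/5 = 1/10 each.
Living: Satoshi, Daichi, and Akira — each takes 1/10.
Deceased: Kaede and Isamu. Their combined 1/5 is pooled and carried to generation 3.
At generation 3 (Kenji, Fumio, Sachiko, Mariko, Umeko, Emiko) there are 6 shares of (1/5)/6 = 1/30 each.
Living: Kenji, Fumio, Sachiko, Mariko, Umeko, and Emiko — each takes 1/30.

Akira 1/10; Chiyo 1/4; Daichi 1/10; Emiko 1/30; Fumio 1/30; Kenji 1/30; Mariko 1/30; Reiko 1/4; Sachiko 1/30; Satoshi 1/10; Umeko 1/30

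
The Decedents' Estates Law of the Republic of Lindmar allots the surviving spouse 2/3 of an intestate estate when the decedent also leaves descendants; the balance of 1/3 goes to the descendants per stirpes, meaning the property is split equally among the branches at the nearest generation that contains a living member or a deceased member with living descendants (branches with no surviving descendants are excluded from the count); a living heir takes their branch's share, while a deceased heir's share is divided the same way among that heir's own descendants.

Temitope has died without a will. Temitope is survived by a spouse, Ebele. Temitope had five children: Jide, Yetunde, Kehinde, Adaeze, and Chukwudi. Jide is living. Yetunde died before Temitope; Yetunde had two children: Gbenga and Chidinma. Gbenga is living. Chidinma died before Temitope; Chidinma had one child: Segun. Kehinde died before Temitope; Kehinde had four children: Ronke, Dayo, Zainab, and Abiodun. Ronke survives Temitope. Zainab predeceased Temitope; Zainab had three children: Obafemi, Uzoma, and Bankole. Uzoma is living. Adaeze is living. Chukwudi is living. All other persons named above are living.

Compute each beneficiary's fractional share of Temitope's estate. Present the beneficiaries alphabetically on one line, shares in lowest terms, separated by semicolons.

Abiodun 1/60; Adaeze 1/15; Bankole 1/180; Chukwudi 1/15; Dayo 1/60; Ebele 2/3; Gbenga 1/30; Jide 1/15; Obafemi 1/180; Ronke 1/60; Segun 1/30; Uzoma 1/180

Ebele, as surviving spouse, takes 2/3.
The remaining 1/3 passes to Temitope's descendants per stirpes.
The 1/3 is divided into 5 equal shares of 1/15 among Jide, Yetunde, Kehinde, Adaeze, Chukwudi.
Jide is living and takes 1/15.
Yetunde predeceased; the 1/15 allotted to Yetunde's branch passes to Yetunde's issue by representation.
The 1/15 is divided into 2 equal shares of 1/30 among Gbenga, Chidinma.
Gbenga is living and takes 1/30.
Chidinma predeceased; the 1/30 allotted to Chidinma's branch passes to Chidinma's issue by representation.
Segun is the sole taker at this level and receives the full 1/30.
Kehinde predeceased; the 1/15 allotted to Kehinde's branch passes to Kehinde's issue by representation.
The 1/15 is divided into 4 equal shares of 1/60 among Ronke, Dayo, Zainab, Abiodun.
Ronke is living and takes 1/60.
Dayo is living and takes 1/60.
Zainab predeceased; the 1/60 allotted to Zainab's branch passes to Zainab's issue by representation.
The 1/60 is divided into 3 equal shares of 1/180 among Obafemi, Uzoma, Bankole.
Obafemi is living and takes 1/180.
Uzoma is living and takes 1/180.
Bankole is living and takes 1/180.
Abiodun is living and takes 1/60.
Adaeze is living and takes 1/15.
Chukwudi is living and takes 1/15.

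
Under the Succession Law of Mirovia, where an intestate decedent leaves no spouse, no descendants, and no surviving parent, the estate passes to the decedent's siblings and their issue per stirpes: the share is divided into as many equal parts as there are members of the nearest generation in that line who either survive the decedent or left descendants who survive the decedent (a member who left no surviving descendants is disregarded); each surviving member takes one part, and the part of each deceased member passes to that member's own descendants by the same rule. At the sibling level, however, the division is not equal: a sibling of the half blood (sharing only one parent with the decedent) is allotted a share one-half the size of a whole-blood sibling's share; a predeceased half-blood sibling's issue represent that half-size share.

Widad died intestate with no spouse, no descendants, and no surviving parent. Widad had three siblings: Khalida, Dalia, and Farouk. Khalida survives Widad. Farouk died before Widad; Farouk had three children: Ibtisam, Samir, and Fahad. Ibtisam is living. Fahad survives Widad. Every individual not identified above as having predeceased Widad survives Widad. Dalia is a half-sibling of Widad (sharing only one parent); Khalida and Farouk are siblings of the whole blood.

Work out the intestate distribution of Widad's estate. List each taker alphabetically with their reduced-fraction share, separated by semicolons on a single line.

No spouse, descendants, or parent survives, so the estate passes to Widad's siblings per stirpes.
Half-blood siblings count for one-half the weight of whole-blood siblings at the initial division.
Dividing 1 in proportion to weights (total weight 5/2): Khalida (weight 1) → 2/5; Dalia (weight 1/2) → 1/5; Farouk (weight 1) → 2/5.
Khalida is living and takes 2/5.
Dalia is living and takes 1/5.
Farouk predeceased; the 2/5 allotted to Farouk's branch passes to Farouk's issue by representation.
The 2/5 is divided into 3 equal shares of 2/15 among Ibtisam, Samir, Fahad.
Ibtisam is living and takes 2/15.
Samir is living and takes 2/15.
Fahad is living and takes 2/15.

Dalia 1/5; Fahad 2/15; Ibtisam 2/15; Khalida 2/5; Samir 2/15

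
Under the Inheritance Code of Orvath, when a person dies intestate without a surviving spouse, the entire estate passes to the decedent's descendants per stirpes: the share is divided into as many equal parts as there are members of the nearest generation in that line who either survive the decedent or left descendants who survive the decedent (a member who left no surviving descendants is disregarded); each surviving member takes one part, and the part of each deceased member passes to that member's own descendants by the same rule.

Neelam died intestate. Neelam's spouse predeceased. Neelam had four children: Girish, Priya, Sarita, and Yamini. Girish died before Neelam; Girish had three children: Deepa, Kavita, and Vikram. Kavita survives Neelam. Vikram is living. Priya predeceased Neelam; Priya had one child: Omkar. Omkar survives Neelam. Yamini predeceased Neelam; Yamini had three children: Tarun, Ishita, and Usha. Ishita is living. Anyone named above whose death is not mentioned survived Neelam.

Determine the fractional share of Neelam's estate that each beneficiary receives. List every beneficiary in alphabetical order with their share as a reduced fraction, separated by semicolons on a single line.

There is no surviving spouse, so the entire estate passes to Neelam's descendants per stirpes.
The estate is divided into 4 equal shares of 1/4 among Girish, Priya, Sarita, Yamini.
Girish predeceased; the 1/4 allotted to Girish's branch passes to Girish's issue by representation.
The 1/4 is divided into 3 equal shares of 1/12 among Deepa, Kavita, Vikram.
Deepa is living and takes 1/12.
Kavita is living and takes 1/12.
Vikram is living and takes 1/12.
Priya predeceased; the 1/4 allotted to Priya's branch passes to Priya's issue by representation.
Omkar is the sole taker at this level and receives the full 1/4.
Sarita is living and takes 1/4.
Yamini predeceased; the 1/4 allotted to Yamini's branch passes to Yamini's issue by representation.
The 1/4 is divided into 3 equal shares of 1/12 among Tarun, Ishita, Usha.
Tarun is living and takes 1/12.
Ishita is living and takes 1/12.
Usha is living and takes 1/12.

Deepa 1/12; Ishita 1/12; Kavita 1/12; Omkar 1/4; Sarita 1/4; Tarun 1/12; Usha 1/12; Vikram 1/12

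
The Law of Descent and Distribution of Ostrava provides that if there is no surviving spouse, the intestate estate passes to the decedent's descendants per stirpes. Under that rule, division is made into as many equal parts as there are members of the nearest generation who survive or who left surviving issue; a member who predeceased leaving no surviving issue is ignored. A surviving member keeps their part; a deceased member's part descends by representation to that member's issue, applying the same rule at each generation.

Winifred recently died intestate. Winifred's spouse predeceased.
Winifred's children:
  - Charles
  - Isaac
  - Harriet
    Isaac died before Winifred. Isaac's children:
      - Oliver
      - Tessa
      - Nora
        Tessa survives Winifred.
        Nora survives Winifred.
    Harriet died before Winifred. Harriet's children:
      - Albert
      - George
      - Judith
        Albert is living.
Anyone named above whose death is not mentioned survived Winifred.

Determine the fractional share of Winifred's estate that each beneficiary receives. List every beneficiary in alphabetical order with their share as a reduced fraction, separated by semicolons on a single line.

There is no surviving spouse, so the entire estate passes to Winifred's descendants per stirpes.
The estate is divided into 3 equal shares of 1/3 among Charles, Isaac, Harriet.
Charles is living and takes 1/3.
Isaac predeceased; the 1/3 allotted to Isaac's branch passes to Isaac's issue by representation.
The 1/3 is divided into 3 equal shares of 1/9 among Oliver, Tessa, Nora.
Oliver is living and takes 1/9.
Tessa is living and takes 1/9.
Nora is living and takes 1/9.
Harriet predeceased; the 1/3 allotted to Harriet's branch passes to Harriet's issue by representation.
The 1/3 is divided into 3 equal shares of 1/9 among Albert, George, Judith.
Albert is living and takes 1/9.
George is living and takes 1/9.
Judith is living and takes 1/9.

Albert 1/9; Charles 1/3; George 1/9; Judith 1/9; Nora 1/9; Oliver 1/9; Tessa 1/9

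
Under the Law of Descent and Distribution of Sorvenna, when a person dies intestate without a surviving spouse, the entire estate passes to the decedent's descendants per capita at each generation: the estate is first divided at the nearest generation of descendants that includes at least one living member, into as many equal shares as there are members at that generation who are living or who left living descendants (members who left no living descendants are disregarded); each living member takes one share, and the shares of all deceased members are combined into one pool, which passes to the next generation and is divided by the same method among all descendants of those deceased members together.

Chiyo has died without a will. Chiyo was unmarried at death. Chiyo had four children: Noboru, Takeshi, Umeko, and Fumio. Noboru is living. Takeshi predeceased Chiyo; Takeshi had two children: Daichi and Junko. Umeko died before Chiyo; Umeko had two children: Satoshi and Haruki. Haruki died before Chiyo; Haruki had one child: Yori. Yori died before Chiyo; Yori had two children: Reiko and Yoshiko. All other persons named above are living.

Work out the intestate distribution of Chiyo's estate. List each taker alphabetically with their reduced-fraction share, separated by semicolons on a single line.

Daichi 1/8; Fumio 1/4; Junko 1/8; Noboru 1/4; Reiko 1/16; Satoshi 1/8; Yoshiko 1/16

There is no surviving spouse, so the entire estate passes to Chiyo's descendants per capita at each generation.
At generation 1 (Noboru, Takeshi, Umeko, Fumio) there are 4 shares of (1)/4 = 1/4 each.
Living: Noboru and Fumio — each takes 1/4.
Deceased: Takeshi and Umeko. Their combined 1/2 is pooled and carried to generation 2.
At generation 2 (Daichi, Junko, Satoshi, Haruki) there are 4 shares of (1/2)/4 = 1/8 each.
Living: Daichi, Junko, and Satoshi — each takes 1/8.
Deceased: Haruki. That 1/8 share is carried to generation 3.
At generation 3 (Yori) there are 1 shares of (1/8)/1 = 1/8 each.
Deceased: Yori. That 1/8 share is carried to generation 4.
At generation 4 (Reiko, Yoshiko) there are 2 shares of (1/8)/2 = 1/16 each.
Living: Reiko and Yoshiko — each takes 1/16.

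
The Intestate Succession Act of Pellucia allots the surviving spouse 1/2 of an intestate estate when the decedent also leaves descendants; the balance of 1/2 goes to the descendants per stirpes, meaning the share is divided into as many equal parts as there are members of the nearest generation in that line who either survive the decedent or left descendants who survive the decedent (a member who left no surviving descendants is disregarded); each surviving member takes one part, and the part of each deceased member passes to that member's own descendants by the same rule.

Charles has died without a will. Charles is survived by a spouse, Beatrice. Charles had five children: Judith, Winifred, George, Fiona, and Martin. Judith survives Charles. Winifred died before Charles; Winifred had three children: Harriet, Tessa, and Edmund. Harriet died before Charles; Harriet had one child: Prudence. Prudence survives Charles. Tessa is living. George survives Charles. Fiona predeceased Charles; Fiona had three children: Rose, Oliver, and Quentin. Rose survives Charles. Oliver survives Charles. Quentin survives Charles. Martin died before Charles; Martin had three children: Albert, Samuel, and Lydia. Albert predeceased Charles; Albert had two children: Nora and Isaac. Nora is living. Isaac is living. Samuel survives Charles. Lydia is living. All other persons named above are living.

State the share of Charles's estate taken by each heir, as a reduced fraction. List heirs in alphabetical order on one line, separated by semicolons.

Beatrice, as surviving spouse, takes 1/2.
The remaining 1/2 passes to Charles's descendants per stirpes.
The 1/2 is divided into 5 equal shares of 1/10 among Judith, Winifred, George, Fiona, Martin.
Judith is living and takes 1/10.
Winifred predeceased; the 1/10 allotted to Winifred's branch passes to Winifred's issue by representation.
The 1/10 is divided into 3 equal shares of 1/30 among Harriet, Tessa, Edmund.
Harriet predeceased; the 1/30 allotted to Harriet's branch passes to Harriet's issue by representation.
Prudence is the sole taker at this level and receives the full 1/30.
Tessa is living and takes 1/30.
Edmund is living and takes 1/30.
George is living and takes 1/10.
Fiona predeceased; the 1/10 allotted to Fiona's branch passes to Fiona's issue by representation.
The 1/10 is divided into 3 equal shares of 1/30 among Rose, Oliver, Quentin.
Rose is living and takes 1/30.
Oliver is living and takes 1/30.
Quentin is living and takes 1/30.
Martin predeceased; the 1/10 allotted to Martin's branch passes to Martin's issue by representation.
The 1/10 is divided into 3 equal shares of 1/30 among Albert, Samuel, Lydia.
Albert predeceased; the 1/30 allotted to Albert's branch passes to Albert's issue by representation.
The 1/30 is divided into 2 equal shares of 1/60 among Nora, Isaac.
Nora is living and takes 1/60.
Isaac is living and takes 1/60.
Samuel is living and takes 1/30.
Lydia is living and takes 1/30.

Beatrice 1/2; Edmund 1/30; George 1/10; Isaac 1/60; Judith 1/10; Lydia 1/30; Nora 1/60; Oliver 1/30; Prudence 1/30; Quentin 1/30; Rose 1/30; Samuel 1/30; Tessa 1/30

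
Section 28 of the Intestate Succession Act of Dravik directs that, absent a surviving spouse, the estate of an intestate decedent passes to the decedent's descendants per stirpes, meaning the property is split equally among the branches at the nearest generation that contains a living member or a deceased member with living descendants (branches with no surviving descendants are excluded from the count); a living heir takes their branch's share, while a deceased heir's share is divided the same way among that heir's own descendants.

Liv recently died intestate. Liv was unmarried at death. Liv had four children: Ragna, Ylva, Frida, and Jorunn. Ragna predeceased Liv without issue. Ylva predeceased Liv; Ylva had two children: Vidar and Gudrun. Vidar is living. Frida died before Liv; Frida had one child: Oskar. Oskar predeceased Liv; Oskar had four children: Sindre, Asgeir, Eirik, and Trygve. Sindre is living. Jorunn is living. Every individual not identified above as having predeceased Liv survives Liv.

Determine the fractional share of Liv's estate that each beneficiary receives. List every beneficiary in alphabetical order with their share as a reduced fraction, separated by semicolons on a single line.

Asgeir 1/12; Eirik 1/12; Gudrun 1/6; Jorunn 1/3; Sindre 1/12; Trygve 1/12; Vidar 1/6

There is no surviving spouse, so the entire estate passes to Liv's descendants per stirpes.
Ragna left no surviving issue, so that branch lapses and is disregarded.
The estate is divided into 3 equal shares of 1/3 among Ylva, Frida, Jorunn.
Ylva predeceased; the 1/3 allotted to Ylva's branch passes to Ylva's issue by representation.
The 1/3 is divided into 2 equal shares of 1/6 among Vidar, Gudrun.
Vidar is living and takes 1/6.
Gudrun is living and takes 1/6.
Frida predeceased; the 1/3 allotted to Frida's branch passes to Frida's issue by representation.
Oskar's line is the sole branch at this level, so the full 1/3 passes to Oskar's issue by representation.
The 1/3 is divided into 4 equal shares of 1/12 among Sindre, Asgeir, Eirik, Trygve.
Sindre is living and takes 1/12.
Asgeir is living and takes 1/12.
Eirik is living and takes 1/12.
Trygve is living and takes 1/12.
Jorunn is living and takes 1/3.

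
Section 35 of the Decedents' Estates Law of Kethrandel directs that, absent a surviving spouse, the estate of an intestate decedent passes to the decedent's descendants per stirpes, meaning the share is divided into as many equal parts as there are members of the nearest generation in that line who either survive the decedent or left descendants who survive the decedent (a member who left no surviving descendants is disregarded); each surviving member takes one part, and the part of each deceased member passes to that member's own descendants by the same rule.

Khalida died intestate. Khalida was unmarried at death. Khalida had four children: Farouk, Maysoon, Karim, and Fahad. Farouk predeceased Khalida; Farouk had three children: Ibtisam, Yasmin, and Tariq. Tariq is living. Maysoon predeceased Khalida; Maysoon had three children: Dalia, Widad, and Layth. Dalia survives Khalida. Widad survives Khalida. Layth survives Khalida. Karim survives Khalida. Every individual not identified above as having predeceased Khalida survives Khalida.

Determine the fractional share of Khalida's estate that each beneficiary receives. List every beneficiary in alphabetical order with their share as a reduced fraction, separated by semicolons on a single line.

Dalia 1/12; Fahad 1/4; Ibtisam 1/12; Karim 1/4; Layth 1/12; Tariq 1/12; Widad 1/12; Yasmin 1/12

There is no surviving spouse, so the entire estate passes to Khalida's descendants per stirpes.
The estate is divided into 4 equal shares of 1/4 among Farouk, Maysoon, Karim, Fahad.
Farouk predeceased; the 1/4 allotted to Farouk's branch passes to Farouk's issue by representation.
The 1/4 is divided into 3 equal shares of 1/12 among Ibtisam, Yasmin, Tariq.
Ibtisam is living and takes 1/12.
Yasmin is living and takes 1/12.
Tariq is living and takes 1/12.
Maysoon predeceased; the 1/4 allotted to Maysoon's branch passes to Maysoon's issue by representation.
The 1/4 is divided into 3 equal shares of 1/12 among Dalia, Widad, Layth.
Dalia is living and takes 1/12.
Widad is living and takes 1/12.
Layth is living and takes 1/12.
Karim is living and takes 1/4.
Fahad is living and takes 1/4.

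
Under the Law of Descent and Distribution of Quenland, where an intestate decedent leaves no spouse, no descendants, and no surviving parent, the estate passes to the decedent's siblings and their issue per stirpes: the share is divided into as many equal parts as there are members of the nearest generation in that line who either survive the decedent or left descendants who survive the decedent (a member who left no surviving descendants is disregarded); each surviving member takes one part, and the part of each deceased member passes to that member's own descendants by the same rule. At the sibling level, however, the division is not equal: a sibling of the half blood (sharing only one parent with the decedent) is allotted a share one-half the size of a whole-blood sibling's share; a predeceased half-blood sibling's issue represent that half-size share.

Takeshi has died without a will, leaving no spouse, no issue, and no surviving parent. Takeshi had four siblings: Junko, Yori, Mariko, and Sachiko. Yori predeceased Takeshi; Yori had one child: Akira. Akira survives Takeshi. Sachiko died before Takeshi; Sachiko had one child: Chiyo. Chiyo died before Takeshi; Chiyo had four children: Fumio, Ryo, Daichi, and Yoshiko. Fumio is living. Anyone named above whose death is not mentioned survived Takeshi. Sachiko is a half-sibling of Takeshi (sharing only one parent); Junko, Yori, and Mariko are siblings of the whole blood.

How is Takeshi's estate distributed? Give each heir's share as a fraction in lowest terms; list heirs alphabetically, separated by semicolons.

No spouse, descendants, or parent survives, so the estate passes to Takeshi's siblings per stirpes.
Half-blood siblings count for one-half the weight of whole-blood siblings at the initial division.
Dividing 1 in proportion to weights (total weight 7/2): Junko (weight 1) → 2/7; Yori (weight 1) → 2/7; Mariko (weight 1) → 2/7; Sachiko (weight 1/2) → 1/7.
Junko is living and takes 2/7.
Yori predeceased; the 2/7 allotted to Yori's branch passes to Yori's issue by representation.
Akira is the sole taker at this level and receives the full 2/7.
Mariko is living and takes 2/7.
Sachiko predeceased; the 1/7 allotted to Sachiko's branch passes to Sachiko's issue by representation.
Chiyo's line is the sole branch at this level, so the full 1/7 passes to Chiyo's issue by representation.
The 1/7 is divided into 4 equal shares of 1/28 among Fumio, Ryo, Daichi, Yoshiko.
Fumio is living and takes 1/28.
Ryo is living and takes 1/28.
Daichi is living and takes 1/28.
Yoshiko is living and takes 1/28.

Akira 2/7; Daichi 1/28; Fumio 1/28; Junko 2/7; Mariko 2/7; Ryo 1/28; Yoshiko 1/28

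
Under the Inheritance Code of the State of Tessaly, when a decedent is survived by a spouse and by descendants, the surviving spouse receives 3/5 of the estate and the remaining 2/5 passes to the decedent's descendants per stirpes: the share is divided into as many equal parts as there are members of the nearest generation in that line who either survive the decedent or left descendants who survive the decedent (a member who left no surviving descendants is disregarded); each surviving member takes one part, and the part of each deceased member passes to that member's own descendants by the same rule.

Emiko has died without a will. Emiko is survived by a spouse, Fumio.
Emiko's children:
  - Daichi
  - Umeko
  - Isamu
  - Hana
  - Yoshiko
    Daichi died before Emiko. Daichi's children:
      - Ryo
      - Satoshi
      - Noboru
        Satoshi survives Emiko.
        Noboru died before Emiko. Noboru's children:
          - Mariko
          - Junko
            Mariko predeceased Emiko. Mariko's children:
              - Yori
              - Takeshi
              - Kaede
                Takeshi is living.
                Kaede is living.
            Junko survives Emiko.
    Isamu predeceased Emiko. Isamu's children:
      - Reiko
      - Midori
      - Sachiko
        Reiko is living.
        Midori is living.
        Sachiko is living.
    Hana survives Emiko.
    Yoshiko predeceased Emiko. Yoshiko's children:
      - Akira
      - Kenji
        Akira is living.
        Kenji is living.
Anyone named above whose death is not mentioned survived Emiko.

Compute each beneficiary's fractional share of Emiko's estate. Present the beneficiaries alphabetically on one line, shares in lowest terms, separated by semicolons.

Fumio, as surviving spouse, takes 3/5.
The remaining 2/5 passes to Emiko's descendants per stirpes.
The 2/5 is divided into 5 equal shares of 2/25 among Daichi, Umeko, Isamu, Hana, Yoshiko.
Daichi predeceased; the 2/25 allotted to Daichi's branch passes to Daichi's issue by representation.
The 2/25 is divided into 3 equal shares of 2/75 among Ryo, Satoshi, Noboru.
Ryo is living and takes 2/75.
Satoshi is living and takes 2/75.
Noboru predeceased; the 2/75 allotted to Noboru's branch passes to Noboru's issue by representation.
The 2/75 is divided into 2 equal shares of 1/75 among Mariko, Junko.
Mariko predeceased; the 1/75 allotted to Mariko's branch passes to Mariko's issue by representation.
The 1/75 is divided into 3 equal shares of 1/225 among Yori, Takeshi, Kaede.
Yori is living and takes 1/225.
Takeshi is living and takes 1/225.
Kaede is living and takes 1/225.
Junko is living and takes 1/75.
Umeko is living and takes 2/25.
Isamu predeceased; the 2/25 allotted to Isamu's branch passes to Isamu's issue by representation.
The 2/25 is divided into 3 equal shares of 2/75 among Reiko, Midori, Sachiko.
Reiko is living and takes 2/75.
Midori is living and takes 2/75.
Sachiko is living and takes 2/75.
Hana is living and takes 2/25.
Yoshiko predeceased; the 2/25 allotted to Yoshiko's branch passes to Yoshiko's issue by representation.
The 2/25 is divided into 2 equal shares of 1/25 among Akira, Kenji.
Akira is living and takes 1/25.
Kenji is living and takes 1/25.

Akira 1/25; Fumio 3/5; Hana 2/25; Junko 1/75; Kaede 1/225; Kenji 1/25; Midori 2/75; Reiko 2/75; Ryo 2/75; Sachiko 2/75; Satoshi 2/75; Takeshi 1/225; Umeko 2/25; Yori 1/225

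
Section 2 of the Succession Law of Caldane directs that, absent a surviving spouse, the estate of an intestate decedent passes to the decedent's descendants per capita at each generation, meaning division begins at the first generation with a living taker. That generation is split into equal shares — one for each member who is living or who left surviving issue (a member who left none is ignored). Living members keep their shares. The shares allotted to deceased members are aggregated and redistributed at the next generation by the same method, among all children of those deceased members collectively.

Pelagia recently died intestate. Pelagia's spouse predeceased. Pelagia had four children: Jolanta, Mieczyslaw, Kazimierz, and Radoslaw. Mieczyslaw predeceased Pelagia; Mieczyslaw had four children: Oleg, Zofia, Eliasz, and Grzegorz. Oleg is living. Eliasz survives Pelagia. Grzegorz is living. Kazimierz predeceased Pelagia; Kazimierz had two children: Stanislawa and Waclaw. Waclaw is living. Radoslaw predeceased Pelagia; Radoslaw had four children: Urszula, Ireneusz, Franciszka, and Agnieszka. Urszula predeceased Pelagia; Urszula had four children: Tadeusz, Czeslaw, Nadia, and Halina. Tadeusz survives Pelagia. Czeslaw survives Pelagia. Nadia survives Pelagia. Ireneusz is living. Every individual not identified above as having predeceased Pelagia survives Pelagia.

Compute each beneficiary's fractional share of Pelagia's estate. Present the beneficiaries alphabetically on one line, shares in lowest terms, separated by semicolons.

Agnieszka 3/40; Czeslaw 3/160; Eliasz 3/40; Franciszka 3/40; Grzegorz 3/40; Halina 3/160; Ireneusz 3/40; Jolanta 1/4; Nadia 3/160; Oleg 3/40; Stanislawa 3/40; Tadeusz 3/160; Waclaw 3/40; Zofia 3/40

There is no surviving spouse, so the entire estate passes to Pelagia's descendants per capita at each generation.
At generation 1 (Jolanta, Mieczyslaw, Kazimierz, Radoslaw) there are 4 shares of (1)/4 = 1/4 each.
Living: Jolanta — each takes 1/4.
Deceased: Mieczyslaw, Kazimierz, and Radoslaw. Their combined 3/4 is pooled and carried to generation 2.
At generation 2 (Oleg, Zofia, Eliasz, Grzegorz, Stanislawa, Waclaw, Urszula, Ireneusz, Franciszka, Agnieszka) there are 10 shares of (3/4)/10 = 3/40 each.
Living: Oleg, Zofia, Eliasz, Grzegorz, Stanislawa, Waclaw, Ireneusz, Franciszka, and Agnieszka — each takes 3/40.
Deceased: Urszula. That 3/40 share is carried to generation 3.
At generation 3 (Tadeusz, Czeslaw, Nadia, Halina) there are 4 shares of (3/40)/4 = 3/160 each.
Living: Tadeusz, Czeslaw, Nadia, and Halina — each takes 3/160.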